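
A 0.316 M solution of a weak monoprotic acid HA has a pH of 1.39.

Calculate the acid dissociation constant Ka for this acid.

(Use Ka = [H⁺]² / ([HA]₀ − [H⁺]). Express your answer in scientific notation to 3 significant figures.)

[H⁺] = 10^(−pH) = 10^(−1.39) = 4.074e-02 M. For HA ⇌ H⁺ + A⁻, Ka = [H⁺][A⁻]/[HA] = [H⁺]² / ([HA]₀ − [H⁺]) = (4.074e-02)² / (0.316 − 4.074e-02) = 6.03e-03.

K_a = 6.03e-03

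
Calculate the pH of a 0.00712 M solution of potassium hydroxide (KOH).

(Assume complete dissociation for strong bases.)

[OH⁻] = 0.00712 M for strong base. pOH = -log[OH⁻] = 2.15, pH = 14 - pOH

pH = 11.85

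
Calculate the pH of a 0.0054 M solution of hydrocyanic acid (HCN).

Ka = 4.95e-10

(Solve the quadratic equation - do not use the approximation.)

x² + Ka×x - Ka×C = 0. Using quadratic formula: [H⁺] = 1.6347e-06

pH = 5.79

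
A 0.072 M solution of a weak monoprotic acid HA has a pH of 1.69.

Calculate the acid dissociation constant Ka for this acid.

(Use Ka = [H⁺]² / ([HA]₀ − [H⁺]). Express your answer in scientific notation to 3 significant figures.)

[H⁺] = 10^(−pH) = 10^(−1.69) = 2.042e-02 M. For HA ⇌ H⁺ + A⁻, Ka = [H⁺][A⁻]/[HA] = [H⁺]² / ([HA]₀ − [H⁺]) = (2.042e-02)² / (0.072 − 2.042e-02) = 8.08e-03.

K_a = 8.08e-03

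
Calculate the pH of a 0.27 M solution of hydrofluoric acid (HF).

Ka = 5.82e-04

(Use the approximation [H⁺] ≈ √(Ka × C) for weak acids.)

[H⁺] = √(Ka × C) = √(5.82e-04 × 0.27) = 1.2536e-02. pH = -log(1.2536e-02)

pH = 1.90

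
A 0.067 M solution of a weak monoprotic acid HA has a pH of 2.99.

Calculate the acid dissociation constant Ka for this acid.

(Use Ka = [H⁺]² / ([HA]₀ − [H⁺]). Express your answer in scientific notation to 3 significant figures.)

[H⁺] = 10^(−pH) = 10^(−2.99) = 1.023e-03 M. For HA ⇌ H⁺ + A⁻, Ka = [H⁺][A⁻]/[HA] = [H⁺]² / ([HA]₀ − [H⁺]) = (1.023e-03)² / (0.067 − 1.023e-03) = 1.59e-05.

K_a = 1.59e-05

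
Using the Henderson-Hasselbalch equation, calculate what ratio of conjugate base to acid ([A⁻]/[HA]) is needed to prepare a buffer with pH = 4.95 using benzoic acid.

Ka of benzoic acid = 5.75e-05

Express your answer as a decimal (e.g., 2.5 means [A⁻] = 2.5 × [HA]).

pKa = -log(5.75e-05) = 4.2403. pH = pKa + log([A⁻]/[HA]), so log([A⁻]/[HA]) = pH − pKa = 4.95 − 4.2403 = 0.7097. [A⁻]/[HA] = 10^(0.7097) = 5.12

[A⁻]/[HA] = 5.12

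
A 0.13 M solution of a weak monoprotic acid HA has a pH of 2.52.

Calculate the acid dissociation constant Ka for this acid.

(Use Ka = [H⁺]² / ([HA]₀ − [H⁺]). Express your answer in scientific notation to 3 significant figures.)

[H⁺] = 10^(−pH) = 10^(−2.52) = 3.020e-03 M. For HA ⇌ H⁺ + A⁻, Ka = [H⁺][A⁻]/[HA] = [H⁺]² / ([HA]₀ − [H⁺]) = (3.020e-03)² / (0.13 − 3.020e-03) = 7.18e-05.

K_a = 7.18e-05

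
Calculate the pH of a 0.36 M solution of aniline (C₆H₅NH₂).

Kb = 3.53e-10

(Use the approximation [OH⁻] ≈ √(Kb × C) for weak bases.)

[OH⁻] = √(Kb × C) = √(3.53e-10 × 0.36) = 1.1273e-05. pOH = 4.95, pH = 14 - pOH

pH = 9.05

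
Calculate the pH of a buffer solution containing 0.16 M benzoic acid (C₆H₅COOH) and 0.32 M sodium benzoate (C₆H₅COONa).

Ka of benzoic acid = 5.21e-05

pKa = -log(5.21e-05) = 4.28. pH = pKa + log([A⁻]/[HA]) = 4.28 + log(0.32/0.16)

pH = 4.58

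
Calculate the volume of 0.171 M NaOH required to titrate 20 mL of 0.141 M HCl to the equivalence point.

At equivalence: moles acid = moles base. moles HCl = 0.141 × 20/1000 = 0.00282 mol. V_base = moles / 0.171 × 1000 = 16.5 mL.

V_{base} = 16.5 mL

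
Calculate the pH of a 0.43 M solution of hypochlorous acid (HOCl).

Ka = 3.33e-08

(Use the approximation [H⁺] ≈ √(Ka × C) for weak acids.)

[H⁺] = √(Ka × C) = √(3.33e-08 × 0.43) = 1.1966e-04. pH = -log(1.1966e-04)

pH = 3.92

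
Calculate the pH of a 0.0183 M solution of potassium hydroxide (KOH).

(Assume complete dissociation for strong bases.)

[OH⁻] = 0.0183 M for strong base. pOH = -log[OH⁻] = 1.74, pH = 14 - pOH

pH = 12.26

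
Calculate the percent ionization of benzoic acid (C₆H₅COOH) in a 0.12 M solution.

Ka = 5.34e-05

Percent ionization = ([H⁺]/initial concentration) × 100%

Using Ka equilibrium: x² + Ka×x - Ka×C = 0. Solving: [H⁺] = 2.5048e-03. Percent = (2.5048e-03/0.12) × 100

Percent ionization = 2.09%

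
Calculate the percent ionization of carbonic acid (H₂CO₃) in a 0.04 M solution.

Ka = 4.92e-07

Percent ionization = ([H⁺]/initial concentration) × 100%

Using Ka equilibrium: x² + Ka×x - Ka×C = 0. Solving: [H⁺] = 1.4004e-04. Percent = (1.4004e-04/0.04) × 100

Percent ionization = 0.35%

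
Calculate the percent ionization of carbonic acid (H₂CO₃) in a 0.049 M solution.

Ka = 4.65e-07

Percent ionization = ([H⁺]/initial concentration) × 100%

Using Ka equilibrium: x² + Ka×x - Ka×C = 0. Solving: [H⁺] = 1.5071e-04. Percent = (1.5071e-04/0.049) × 100

Percent ionization = 0.308%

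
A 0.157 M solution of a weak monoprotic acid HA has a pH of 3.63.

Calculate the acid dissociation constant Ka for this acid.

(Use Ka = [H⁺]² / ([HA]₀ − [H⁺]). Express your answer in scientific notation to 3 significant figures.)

[H⁺] = 10^(−pH) = 10^(−3.63) = 2.344e-04 M. For HA ⇌ H⁺ + A⁻, Ka = [H⁺][A⁻]/[HA] = [H⁺]² / ([HA]₀ − [H⁺]) = (2.344e-04)² / (0.157 − 2.344e-04) = 3.51e-07.

K_a = 3.51e-07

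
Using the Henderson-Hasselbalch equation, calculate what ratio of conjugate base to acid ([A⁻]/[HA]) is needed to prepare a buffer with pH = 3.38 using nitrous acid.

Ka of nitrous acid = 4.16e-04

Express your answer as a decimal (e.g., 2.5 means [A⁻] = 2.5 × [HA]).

pKa = -log(4.16e-04) = 3.3809. pH = pKa + log([A⁻]/[HA]), so log([A⁻]/[HA]) = pH − pKa = 3.38 − 3.3809 = -0.0009. [A⁻]/[HA] = 10^(-0.0009) = 0.998

[A⁻]/[HA] = 0.998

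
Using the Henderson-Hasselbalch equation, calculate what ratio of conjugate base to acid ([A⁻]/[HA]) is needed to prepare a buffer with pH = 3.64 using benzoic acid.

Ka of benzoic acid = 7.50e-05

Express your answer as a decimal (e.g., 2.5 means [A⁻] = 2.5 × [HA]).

pKa = -log(7.50e-05) = 4.1249. pH = pKa + log([A⁻]/[HA]), so log([A⁻]/[HA]) = pH − pKa = 3.64 − 4.1249 = -0.4849. [A⁻]/[HA] = 10^(-0.4849) = 0.327

[A⁻]/[HA] = 0.327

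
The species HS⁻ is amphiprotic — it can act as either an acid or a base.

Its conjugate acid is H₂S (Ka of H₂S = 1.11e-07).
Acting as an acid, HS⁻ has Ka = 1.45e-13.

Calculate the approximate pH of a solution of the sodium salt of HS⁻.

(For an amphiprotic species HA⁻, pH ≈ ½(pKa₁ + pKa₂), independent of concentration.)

pKa₁ = -log(1.11e-07) = 6.95; pKa₂ = -log(1.45e-13) = 12.84. For an amphiprotic species, pH ≈ ½(pKa₁ + pKa₂) = ½(6.95 + 12.84) = 9.90.

pH = 9.90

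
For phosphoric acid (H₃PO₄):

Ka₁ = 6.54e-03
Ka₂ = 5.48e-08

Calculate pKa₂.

pKa₂ = -log(Ka₂) = -log(5.48e-08) = 7.26.

pK_{a2} = 7.26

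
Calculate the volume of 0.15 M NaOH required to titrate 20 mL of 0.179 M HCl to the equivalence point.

At equivalence: moles acid = moles base. moles HCl = 0.179 × 20/1000 = 0.00358 mol. V_base = moles / 0.15 × 1000 = 23.9 mL.

V_{base} = 23.9 mL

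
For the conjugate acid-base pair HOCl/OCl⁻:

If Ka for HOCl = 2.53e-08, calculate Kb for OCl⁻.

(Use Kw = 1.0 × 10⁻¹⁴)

For a conjugate pair Ka × Kb = Kw, so Kb = Kw/Ka = 1.0 × 10⁻¹⁴ / 2.53e-08 = 3.95e-07.

K_b = 3.95e-07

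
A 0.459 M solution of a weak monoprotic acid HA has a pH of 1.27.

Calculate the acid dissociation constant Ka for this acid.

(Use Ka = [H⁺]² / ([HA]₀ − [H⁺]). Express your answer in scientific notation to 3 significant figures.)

[H⁺] = 10^(−pH) = 10^(−1.27) = 5.370e-02 M. For HA ⇌ H⁺ + A⁻, Ka = [H⁺][A⁻]/[HA] = [H⁺]² / ([HA]₀ − [H⁺]) = (5.370e-02)² / (0.459 − 5.370e-02) = 7.12e-03.

K_a = 7.12e-03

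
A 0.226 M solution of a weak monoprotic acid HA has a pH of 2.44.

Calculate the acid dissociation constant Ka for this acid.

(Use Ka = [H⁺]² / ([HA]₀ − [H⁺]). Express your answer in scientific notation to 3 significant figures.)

[H⁺] = 10^(−pH) = 10^(−2.44) = 3.631e-03 M. For HA ⇌ H⁺ + A⁻, Ka = [H⁺][A⁻]/[HA] = [H⁺]² / ([HA]₀ − [H⁺]) = (3.631e-03)² / (0.226 − 3.631e-03) = 5.93e-05.

K_a = 5.93e-05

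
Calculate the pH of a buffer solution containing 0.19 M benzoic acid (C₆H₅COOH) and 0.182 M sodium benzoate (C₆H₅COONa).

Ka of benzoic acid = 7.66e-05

pKa = -log(7.66e-05) = 4.12. pH = pKa + log([A⁻]/[HA]) = 4.12 + log(0.182/0.19)

pH = 4.10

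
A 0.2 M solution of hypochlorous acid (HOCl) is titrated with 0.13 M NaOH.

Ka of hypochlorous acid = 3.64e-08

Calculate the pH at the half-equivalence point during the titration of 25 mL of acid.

At half-equivalence [HA] = [A⁻], so Henderson-Hasselbalch gives pH = pKa = -log(3.64e-08) = 7.44.

pH = pKa = 7.44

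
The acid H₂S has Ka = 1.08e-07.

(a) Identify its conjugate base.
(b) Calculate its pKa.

(a) The conjugate base is formed by removing one H⁺ from H₂S, giving HS⁻. (b) pKa = -log(Ka) = -log(1.08e-07) = 6.97.

Conjugate base: HS⁻; pK_a = 6.97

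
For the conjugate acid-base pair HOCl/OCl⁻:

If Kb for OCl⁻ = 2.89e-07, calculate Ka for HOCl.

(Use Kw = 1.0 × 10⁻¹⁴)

For a conjugate pair Ka × Kb = Kw, so Ka = Kw/Kb = 1.0 × 10⁻¹⁴ / 2.89e-07 = 3.46e-08.

K_a = 3.46e-08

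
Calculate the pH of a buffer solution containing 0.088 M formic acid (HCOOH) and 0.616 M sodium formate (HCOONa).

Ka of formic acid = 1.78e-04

pKa = -log(1.78e-04) = 3.75. pH = pKa + log([A⁻]/[HA]) = 3.75 + log(0.616/0.088)

pH = 4.59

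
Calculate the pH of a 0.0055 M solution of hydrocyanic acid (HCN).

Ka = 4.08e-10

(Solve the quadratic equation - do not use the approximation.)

x² + Ka×x - Ka×C = 0. Using quadratic formula: [H⁺] = 1.4978e-06

pH = 5.82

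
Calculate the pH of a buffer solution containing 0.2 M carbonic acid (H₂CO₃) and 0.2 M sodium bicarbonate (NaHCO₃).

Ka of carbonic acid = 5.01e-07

pKa = -log(5.01e-07) = 6.30. pH = pKa + log([A⁻]/[HA]) = 6.30 + log(0.2/0.2)

pH = 6.30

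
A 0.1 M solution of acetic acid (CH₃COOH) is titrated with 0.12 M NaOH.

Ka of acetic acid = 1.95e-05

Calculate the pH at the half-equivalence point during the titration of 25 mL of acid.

At half-equivalence [HA] = [A⁻], so Henderson-Hasselbalch gives pH = pKa = -log(1.95e-05) = 4.71.

pH = pKa = 4.71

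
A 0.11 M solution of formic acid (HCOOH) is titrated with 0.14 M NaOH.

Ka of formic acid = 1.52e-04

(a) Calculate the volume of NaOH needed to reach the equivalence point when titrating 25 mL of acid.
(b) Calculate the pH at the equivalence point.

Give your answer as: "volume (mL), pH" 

moles acid = 0.11 × 25/1000 = 0.00275 mol; V_base = moles/0.14 × 1000 = 19.6 mL. At equivalence only the conjugate base is present: [A⁻] = 0.00275/0.045 = 6.1600e-02 M. Kb = Kw/Ka = 6.58e-11; [OH⁻] = √(Kb × [A⁻]) = 2.0131e-06; pOH = 5.70; pH = 14 - pOH = 8.30.

V = 19.6 mL, pH = 8.30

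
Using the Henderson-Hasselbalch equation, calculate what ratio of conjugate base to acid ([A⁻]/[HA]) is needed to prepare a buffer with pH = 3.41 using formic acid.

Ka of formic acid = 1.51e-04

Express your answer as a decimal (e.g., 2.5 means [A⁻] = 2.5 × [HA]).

pKa = -log(1.51e-04) = 3.8210. pH = pKa + log([A⁻]/[HA]), so log([A⁻]/[HA]) = pH − pKa = 3.41 − 3.8210 = -0.4110. [A⁻]/[HA] = 10^(-0.4110) = 0.388

[A⁻]/[HA] = 0.388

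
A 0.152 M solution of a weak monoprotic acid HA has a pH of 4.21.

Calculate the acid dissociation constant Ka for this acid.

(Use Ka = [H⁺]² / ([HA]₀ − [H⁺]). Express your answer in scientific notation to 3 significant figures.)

[H⁺] = 10^(−pH) = 10^(−4.21) = 6.166e-05 M. For HA ⇌ H⁺ + A⁻, Ka = [H⁺][A⁻]/[HA] = [H⁺]² / ([HA]₀ − [H⁺]) = (6.166e-05)² / (0.152 − 6.166e-05) = 2.50e-08.

K_a = 2.50e-08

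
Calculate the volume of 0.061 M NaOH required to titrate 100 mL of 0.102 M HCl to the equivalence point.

At equivalence: moles acid = moles base. moles HCl = 0.102 × 100/1000 = 0.0102 mol. V_base = moles / 0.061 × 1000 = 167.2 mL.

V_{base} = 167.2 mL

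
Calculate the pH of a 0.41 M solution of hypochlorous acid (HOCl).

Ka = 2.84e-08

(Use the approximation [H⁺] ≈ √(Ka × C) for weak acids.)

[H⁺] = √(Ka × C) = √(2.84e-08 × 0.41) = 1.0791e-04. pH = -log(1.0791e-04)

pH = 3.97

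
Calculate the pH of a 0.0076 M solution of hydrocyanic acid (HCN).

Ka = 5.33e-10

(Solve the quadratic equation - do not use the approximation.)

x² + Ka×x - Ka×C = 0. Using quadratic formula: [H⁺] = 2.0124e-06

pH = 5.70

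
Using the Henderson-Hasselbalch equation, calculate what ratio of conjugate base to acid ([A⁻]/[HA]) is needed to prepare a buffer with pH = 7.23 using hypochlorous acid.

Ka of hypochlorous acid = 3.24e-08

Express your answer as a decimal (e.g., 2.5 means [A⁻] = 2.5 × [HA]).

pKa = -log(3.24e-08) = 7.4895. pH = pKa + log([A⁻]/[HA]), so log([A⁻]/[HA]) = pH − pKa = 7.23 − 7.4895 = -0.2595. [A⁻]/[HA] = 10^(-0.2595) = 0.550

[A⁻]/[HA] = 0.550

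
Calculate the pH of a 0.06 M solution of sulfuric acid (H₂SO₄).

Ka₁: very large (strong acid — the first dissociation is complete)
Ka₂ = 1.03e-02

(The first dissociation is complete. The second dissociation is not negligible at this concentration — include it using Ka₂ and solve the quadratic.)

First dissociation is complete: [H⁺]₀ = [HSO₄⁻]₀ = C = 0.06 M. Second dissociation HSO₄⁻ ⇌ H⁺ + SO₄²⁻: let x = [SO₄²⁻]. Ka₂ = (C + x)·x / (C − x) = 1.03e-02 → x² + (C + Ka₂)·x − Ka₂·C = 0 → x² + 0.07030·x − 6.180e-04 = 0. x = (−0.07030 + √(0.07030² + 4 × 6.180e-04)) / 2 = 7.9026e-03 M. [H⁺] = C + x = 0.06 + 7.9026e-03 = 6.7903e-02 M. pH = -log(6.7903e-02) = 1.17.

pH = 1.17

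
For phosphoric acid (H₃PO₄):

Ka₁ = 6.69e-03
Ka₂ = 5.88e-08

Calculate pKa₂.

pKa₂ = -log(Ka₂) = -log(5.88e-08) = 7.23.

pK_{a2} = 7.23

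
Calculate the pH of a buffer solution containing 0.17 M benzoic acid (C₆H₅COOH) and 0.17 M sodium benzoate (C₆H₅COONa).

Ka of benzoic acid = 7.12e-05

pKa = -log(7.12e-05) = 4.15. pH = pKa + log([A⁻]/[HA]) = 4.15 + log(0.17/0.17)

pH = 4.15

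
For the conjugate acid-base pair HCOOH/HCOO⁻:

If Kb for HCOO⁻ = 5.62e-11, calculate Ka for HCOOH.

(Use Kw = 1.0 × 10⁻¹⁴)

For a conjugate pair Ka × Kb = Kw, so Ka = Kw/Kb = 1.0 × 10⁻¹⁴ / 5.62e-11 = 1.78e-04.

K_a = 1.78e-04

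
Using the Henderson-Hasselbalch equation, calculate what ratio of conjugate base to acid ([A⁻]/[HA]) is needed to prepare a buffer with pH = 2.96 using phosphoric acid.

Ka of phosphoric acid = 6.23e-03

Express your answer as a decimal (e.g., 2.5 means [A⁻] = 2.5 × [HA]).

pKa = -log(6.23e-03) = 2.2055. pH = pKa + log([A⁻]/[HA]), so log([A⁻]/[HA]) = pH − pKa = 2.96 − 2.2055 = 0.7545. [A⁻]/[HA] = 10^(0.7545) = 5.68

[A⁻]/[HA] = 5.68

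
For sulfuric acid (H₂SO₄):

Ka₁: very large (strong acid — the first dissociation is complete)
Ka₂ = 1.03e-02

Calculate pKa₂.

pKa₂ = -log(Ka₂) = -log(1.03e-02) = 1.99.

pK_{a2} = 1.99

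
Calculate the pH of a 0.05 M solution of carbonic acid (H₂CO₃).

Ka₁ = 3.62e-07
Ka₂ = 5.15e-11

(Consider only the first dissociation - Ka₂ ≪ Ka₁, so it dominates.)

First dissociation dominates. From Ka₁ = [H⁺][HA⁻]/[H₂A], x² + Ka₁·x − Ka₁·C = 0 with C = 0.05 M and Ka₁ = 3.62e-07. Solving: [H⁺] = (−Ka₁ + √(Ka₁² + 4·Ka₁·C)) / 2 = 1.3436e-04 M. pH = -log(1.3436e-04) = 3.87.

pH = 3.87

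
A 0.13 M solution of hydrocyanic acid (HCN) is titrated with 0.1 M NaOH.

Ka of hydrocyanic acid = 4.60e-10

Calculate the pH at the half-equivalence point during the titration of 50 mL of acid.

At half-equivalence [HA] = [A⁻], so Henderson-Hasselbalch gives pH = pKa = -log(4.60e-10) = 9.34.

pH = pKa = 9.34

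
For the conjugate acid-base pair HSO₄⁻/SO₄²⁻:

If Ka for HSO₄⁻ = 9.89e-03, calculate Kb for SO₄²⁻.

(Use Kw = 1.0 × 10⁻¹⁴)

For a conjugate pair Ka × Kb = Kw, so Kb = Kw/Ka = 1.0 × 10⁻¹⁴ / 9.89e-03 = 1.01e-12.

K_b = 1.01e-12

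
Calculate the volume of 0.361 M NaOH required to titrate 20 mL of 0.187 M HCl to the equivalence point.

At equivalence: moles acid = moles base. moles HCl = 0.187 × 20/1000 = 0.00374 mol. V_base = moles / 0.361 × 1000 = 10.4 mL.

V_{base} = 10.4 mL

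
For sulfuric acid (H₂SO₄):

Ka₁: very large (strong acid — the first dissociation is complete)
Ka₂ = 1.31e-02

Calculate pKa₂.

pKa₂ = -log(Ka₂) = -log(1.31e-02) = 1.88.

pK_{a2} = 1.88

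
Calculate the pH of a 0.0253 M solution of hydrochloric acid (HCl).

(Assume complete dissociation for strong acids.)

[H⁺] = 0.0253 M for strong acid. pH = -log[H⁺] = -log(0.0253)

pH = 1.60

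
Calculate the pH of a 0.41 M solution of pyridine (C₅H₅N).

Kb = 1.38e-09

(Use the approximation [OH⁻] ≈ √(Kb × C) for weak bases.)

[OH⁻] = √(Kb × C) = √(1.38e-09 × 0.41) = 2.3787e-05. pOH = 4.62, pH = 14 - pOH

pH = 9.38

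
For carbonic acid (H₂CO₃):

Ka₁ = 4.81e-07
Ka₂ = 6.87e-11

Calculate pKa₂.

pKa₂ = -log(Ka₂) = -log(6.87e-11) = 10.16.

pK_{a2} = 10.16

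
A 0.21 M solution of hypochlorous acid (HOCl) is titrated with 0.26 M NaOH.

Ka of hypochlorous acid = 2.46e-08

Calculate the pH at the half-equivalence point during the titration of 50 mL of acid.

At half-equivalence [HA] = [A⁻], so Henderson-Hasselbalch gives pH = pKa = -log(2.46e-08) = 7.61.

pH = pKa = 7.61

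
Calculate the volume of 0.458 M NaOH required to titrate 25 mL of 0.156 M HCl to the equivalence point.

At equivalence: moles acid = moles base. moles HCl = 0.156 × 25/1000 = 0.0039 mol. V_base = moles / 0.458 × 1000 = 8.5 mL.

V_{base} = 8.5 mL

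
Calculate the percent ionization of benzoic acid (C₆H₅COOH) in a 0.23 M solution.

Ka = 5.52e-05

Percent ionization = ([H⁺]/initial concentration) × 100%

Using Ka equilibrium: x² + Ka×x - Ka×C = 0. Solving: [H⁺] = 3.5357e-03. Percent = (3.5357e-03/0.23) × 100

Percent ionization = 1.54%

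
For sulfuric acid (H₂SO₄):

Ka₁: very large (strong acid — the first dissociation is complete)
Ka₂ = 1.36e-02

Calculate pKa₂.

pKa₂ = -log(Ka₂) = -log(1.36e-02) = 1.87.

pK_{a2} = 1.87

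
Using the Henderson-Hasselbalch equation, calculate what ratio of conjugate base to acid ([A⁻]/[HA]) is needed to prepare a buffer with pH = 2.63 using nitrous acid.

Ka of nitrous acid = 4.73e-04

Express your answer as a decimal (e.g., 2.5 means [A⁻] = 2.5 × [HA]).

pKa = -log(4.73e-04) = 3.3251. pH = pKa + log([A⁻]/[HA]), so log([A⁻]/[HA]) = pH − pKa = 2.63 − 3.3251 = -0.6951. [A⁻]/[HA] = 10^(-0.6951) = 0.202

[A⁻]/[HA] = 0.202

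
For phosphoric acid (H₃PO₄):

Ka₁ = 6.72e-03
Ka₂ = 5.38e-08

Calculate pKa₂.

pKa₂ = -log(Ka₂) = -log(5.38e-08) = 7.27.

pK_{a2} = 7.27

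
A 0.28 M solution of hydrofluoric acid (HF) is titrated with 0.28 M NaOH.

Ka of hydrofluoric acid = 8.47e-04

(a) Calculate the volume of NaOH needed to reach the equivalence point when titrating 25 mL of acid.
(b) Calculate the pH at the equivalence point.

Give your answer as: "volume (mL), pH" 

moles acid = 0.28 × 25/1000 = 0.007 mol; V_base = moles/0.28 × 1000 = 25.0 mL. At equivalence only the conjugate base is present: [A⁻] = 0.007/0.050 = 1.4000e-01 M. Kb = Kw/Ka = 1.18e-11; [OH⁻] = √(Kb × [A⁻]) = 1.2856e-06; pOH = 5.89; pH = 14 - pOH = 8.11.

V = 25.0 mL, pH = 8.11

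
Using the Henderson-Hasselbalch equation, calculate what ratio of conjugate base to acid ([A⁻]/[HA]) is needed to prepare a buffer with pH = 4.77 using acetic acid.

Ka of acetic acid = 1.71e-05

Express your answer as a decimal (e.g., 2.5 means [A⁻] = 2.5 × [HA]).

pKa = -log(1.71e-05) = 4.7670. pH = pKa + log([A⁻]/[HA]), so log([A⁻]/[HA]) = pH − pKa = 4.77 − 4.7670 = 0.0030. [A⁻]/[HA] = 10^(0.0030) = 1.01

[A⁻]/[HA] = 1.01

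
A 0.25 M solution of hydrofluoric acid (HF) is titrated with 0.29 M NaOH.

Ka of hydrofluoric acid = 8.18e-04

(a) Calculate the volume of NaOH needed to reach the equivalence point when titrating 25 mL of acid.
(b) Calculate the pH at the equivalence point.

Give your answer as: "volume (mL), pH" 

moles acid = 0.25 × 25/1000 = 0.00625 mol; V_base = moles/0.29 × 1000 = 21.6 mL. At equivalence only the conjugate base is present: [A⁻] = 0.00625/0.047 = 1.3426e-01 M. Kb = Kw/Ka = 1.22e-11; [OH⁻] = √(Kb × [A⁻]) = 1.2811e-06; pOH = 5.89; pH = 14 - pOH = 8.11.

V = 21.6 mL, pH = 8.11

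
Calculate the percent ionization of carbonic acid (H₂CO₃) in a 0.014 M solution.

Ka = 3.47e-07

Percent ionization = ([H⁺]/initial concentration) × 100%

Using Ka equilibrium: x² + Ka×x - Ka×C = 0. Solving: [H⁺] = 6.9526e-05. Percent = (6.9526e-05/0.014) × 100

Percent ionization = 0.497%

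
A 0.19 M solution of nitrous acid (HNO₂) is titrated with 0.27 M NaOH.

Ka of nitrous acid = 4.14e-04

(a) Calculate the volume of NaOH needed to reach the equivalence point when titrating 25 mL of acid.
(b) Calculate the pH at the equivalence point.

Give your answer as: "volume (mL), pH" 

moles acid = 0.19 × 25/1000 = 0.00475 mol; V_base = moles/0.27 × 1000 = 17.6 mL. At equivalence only the conjugate base is present: [A⁻] = 0.00475/0.043 = 1.1152e-01 M. Kb = Kw/Ka = 2.42e-11; [OH⁻] = √(Kb × [A⁻]) = 1.6413e-06; pOH = 5.78; pH = 14 - pOH = 8.22.

V = 17.6 mL, pH = 8.22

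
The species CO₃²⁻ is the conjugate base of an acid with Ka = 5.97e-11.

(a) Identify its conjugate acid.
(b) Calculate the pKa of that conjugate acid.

(a) The conjugate acid is formed by adding one H⁺ to CO₃²⁻, giving HCO₃⁻. (b) pKa = -log(Ka) = -log(5.97e-11) = 10.22.

Conjugate acid: HCO₃⁻; pK_a = 10.22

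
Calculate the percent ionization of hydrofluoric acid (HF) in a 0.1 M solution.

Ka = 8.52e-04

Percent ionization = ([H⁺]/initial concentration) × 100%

Using Ka equilibrium: x² + Ka×x - Ka×C = 0. Solving: [H⁺] = 8.8142e-03. Percent = (8.8142e-03/0.1) × 100

Percent ionization = 8.81%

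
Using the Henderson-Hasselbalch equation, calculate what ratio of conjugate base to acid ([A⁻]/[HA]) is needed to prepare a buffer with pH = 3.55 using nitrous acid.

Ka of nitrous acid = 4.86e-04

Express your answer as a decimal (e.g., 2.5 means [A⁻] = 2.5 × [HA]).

pKa = -log(4.86e-04) = 3.3134. pH = pKa + log([A⁻]/[HA]), so log([A⁻]/[HA]) = pH − pKa = 3.55 − 3.3134 = 0.2366. [A⁻]/[HA] = 10^(0.2366) = 1.72

[A⁻]/[HA] = 1.72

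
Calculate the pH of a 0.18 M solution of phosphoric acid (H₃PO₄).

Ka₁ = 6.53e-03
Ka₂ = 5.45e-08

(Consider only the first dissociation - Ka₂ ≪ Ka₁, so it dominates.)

First dissociation dominates. From Ka₁ = [H⁺][HA⁻]/[H₂A], x² + Ka₁·x − Ka₁·C = 0 with C = 0.18 M and Ka₁ = 6.53e-03. Solving: [H⁺] = (−Ka₁ + √(Ka₁² + 4·Ka₁·C)) / 2 = 3.1174e-02 M. pH = -log(3.1174e-02) = 1.51.

pH = 1.51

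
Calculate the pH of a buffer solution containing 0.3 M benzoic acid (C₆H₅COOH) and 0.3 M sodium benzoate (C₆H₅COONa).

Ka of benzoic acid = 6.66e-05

pKa = -log(6.66e-05) = 4.18. pH = pKa + log([A⁻]/[HA]) = 4.18 + log(0.3/0.3)

pH = 4.18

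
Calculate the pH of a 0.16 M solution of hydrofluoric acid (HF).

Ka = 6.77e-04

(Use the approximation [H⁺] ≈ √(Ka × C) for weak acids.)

[H⁺] = √(Ka × C) = √(6.77e-04 × 0.16) = 1.0408e-02. pH = -log(1.0408e-02)

pH = 1.98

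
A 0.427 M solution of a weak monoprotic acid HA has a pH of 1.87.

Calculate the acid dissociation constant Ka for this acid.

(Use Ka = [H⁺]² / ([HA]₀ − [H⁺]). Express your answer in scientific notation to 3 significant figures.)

[H⁺] = 10^(−pH) = 10^(−1.87) = 1.349e-02 M. For HA ⇌ H⁺ + A⁻, Ka = [H⁺][A⁻]/[HA] = [H⁺]² / ([HA]₀ − [H⁺]) = (1.349e-02)² / (0.427 − 1.349e-02) = 4.40e-04.

K_a = 4.40e-04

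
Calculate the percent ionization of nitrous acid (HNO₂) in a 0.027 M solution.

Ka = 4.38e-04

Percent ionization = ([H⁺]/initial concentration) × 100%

Using Ka equilibrium: x² + Ka×x - Ka×C = 0. Solving: [H⁺] = 3.2269e-03. Percent = (3.2269e-03/0.027) × 100

Percent ionization = 12%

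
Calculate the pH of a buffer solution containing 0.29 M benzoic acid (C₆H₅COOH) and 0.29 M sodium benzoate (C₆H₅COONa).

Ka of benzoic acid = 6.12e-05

pKa = -log(6.12e-05) = 4.21. pH = pKa + log([A⁻]/[HA]) = 4.21 + log(0.29/0.29)

pH = 4.21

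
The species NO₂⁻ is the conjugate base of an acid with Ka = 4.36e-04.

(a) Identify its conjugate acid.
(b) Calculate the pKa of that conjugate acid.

(a) The conjugate acid is formed by adding one H⁺ to NO₂⁻, giving HNO₂. (b) pKa = -log(Ka) = -log(4.36e-04) = 3.36.

Conjugate acid: HNO₂; pK_a = 3.36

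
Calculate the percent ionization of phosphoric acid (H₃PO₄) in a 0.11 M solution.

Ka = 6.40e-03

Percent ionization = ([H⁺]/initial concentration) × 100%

Using Ka equilibrium: x² + Ka×x - Ka×C = 0. Solving: [H⁺] = 2.3525e-02. Percent = (2.3525e-02/0.11) × 100

Percent ionization = 21.4%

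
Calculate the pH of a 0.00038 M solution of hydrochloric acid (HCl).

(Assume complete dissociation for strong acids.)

[H⁺] = 0.00038 M for strong acid. pH = -log[H⁺] = -log(0.00038)

pH = 3.42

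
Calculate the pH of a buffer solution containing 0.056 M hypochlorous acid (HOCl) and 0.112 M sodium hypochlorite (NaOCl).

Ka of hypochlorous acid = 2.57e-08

pKa = -log(2.57e-08) = 7.59. pH = pKa + log([A⁻]/[HA]) = 7.59 + log(0.112/0.056)

pH = 7.89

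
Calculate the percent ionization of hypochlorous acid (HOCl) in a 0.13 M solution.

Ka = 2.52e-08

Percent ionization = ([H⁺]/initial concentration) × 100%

Using Ka equilibrium: x² + Ka×x - Ka×C = 0. Solving: [H⁺] = 5.7224e-05. Percent = (5.7224e-05/0.13) × 100

Percent ionization = 0.044%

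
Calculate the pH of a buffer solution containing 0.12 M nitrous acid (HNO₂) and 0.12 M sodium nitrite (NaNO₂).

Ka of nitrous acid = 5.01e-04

pKa = -log(5.01e-04) = 3.30. pH = pKa + log([A⁻]/[HA]) = 3.30 + log(0.12/0.12)

pH = 3.30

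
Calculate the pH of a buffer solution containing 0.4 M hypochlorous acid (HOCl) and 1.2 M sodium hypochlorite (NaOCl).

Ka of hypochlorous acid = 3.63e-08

pKa = -log(3.63e-08) = 7.44. pH = pKa + log([A⁻]/[HA]) = 7.44 + log(1.2/0.4)

pH = 7.92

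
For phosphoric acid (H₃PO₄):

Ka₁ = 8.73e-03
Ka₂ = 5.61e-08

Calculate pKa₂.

pKa₂ = -log(Ka₂) = -log(5.61e-08) = 7.25.

pK_{a2} = 7.25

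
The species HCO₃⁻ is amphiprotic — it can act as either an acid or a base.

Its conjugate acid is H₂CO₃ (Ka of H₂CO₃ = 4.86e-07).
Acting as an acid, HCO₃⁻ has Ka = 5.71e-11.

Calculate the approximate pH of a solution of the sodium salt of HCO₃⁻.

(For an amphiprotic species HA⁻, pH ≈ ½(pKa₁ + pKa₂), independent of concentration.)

pKa₁ = -log(4.86e-07) = 6.31; pKa₂ = -log(5.71e-11) = 10.24. For an amphiprotic species, pH ≈ ½(pKa₁ + pKa₂) = ½(6.31 + 10.24) = 8.28.

pH = 8.28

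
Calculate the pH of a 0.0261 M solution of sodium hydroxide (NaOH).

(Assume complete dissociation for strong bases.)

[OH⁻] = 0.0261 M for strong base. pOH = -log[OH⁻] = 1.58, pH = 14 - pOH

pH = 12.42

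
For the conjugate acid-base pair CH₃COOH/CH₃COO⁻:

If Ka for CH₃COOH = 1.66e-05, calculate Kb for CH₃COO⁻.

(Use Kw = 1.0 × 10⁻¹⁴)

For a conjugate pair Ka × Kb = Kw, so Kb = Kw/Ka = 1.0 × 10⁻¹⁴ / 1.66e-05 = 6.02e-10.

K_b = 6.02e-10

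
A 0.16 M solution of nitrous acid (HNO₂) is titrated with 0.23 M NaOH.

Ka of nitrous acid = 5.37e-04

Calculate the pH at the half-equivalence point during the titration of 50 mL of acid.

At half-equivalence [HA] = [A⁻], so Henderson-Hasselbalch gives pH = pKa = -log(5.37e-04) = 3.27.

pH = pKa = 3.27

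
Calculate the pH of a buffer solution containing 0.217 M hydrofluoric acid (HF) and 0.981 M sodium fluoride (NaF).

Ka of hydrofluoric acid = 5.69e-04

pKa = -log(5.69e-04) = 3.24. pH = pKa + log([A⁻]/[HA]) = 3.24 + log(0.981/0.217)

pH = 3.90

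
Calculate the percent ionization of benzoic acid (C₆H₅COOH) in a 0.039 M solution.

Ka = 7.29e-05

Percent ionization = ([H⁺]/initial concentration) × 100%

Using Ka equilibrium: x² + Ka×x - Ka×C = 0. Solving: [H⁺] = 1.6501e-03. Percent = (1.6501e-03/0.039) × 100

Percent ionization = 4.23%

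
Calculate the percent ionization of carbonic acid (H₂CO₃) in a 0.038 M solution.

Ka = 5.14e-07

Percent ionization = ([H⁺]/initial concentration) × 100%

Using Ka equilibrium: x² + Ka×x - Ka×C = 0. Solving: [H⁺] = 1.3950e-04. Percent = (1.3950e-04/0.038) × 100

Percent ionization = 0.367%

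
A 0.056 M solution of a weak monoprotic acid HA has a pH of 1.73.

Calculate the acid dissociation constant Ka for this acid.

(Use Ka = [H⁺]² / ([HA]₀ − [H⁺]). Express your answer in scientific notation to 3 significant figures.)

[H⁺] = 10^(−pH) = 10^(−1.73) = 1.862e-02 M. For HA ⇌ H⁺ + A⁻, Ka = [H⁺][A⁻]/[HA] = [H⁺]² / ([HA]₀ − [H⁺]) = (1.862e-02)² / (0.056 − 1.862e-02) = 9.28e-03.

K_a = 9.28e-03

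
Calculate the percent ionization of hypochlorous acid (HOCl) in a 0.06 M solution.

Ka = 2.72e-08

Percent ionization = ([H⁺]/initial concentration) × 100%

Using Ka equilibrium: x² + Ka×x - Ka×C = 0. Solving: [H⁺] = 4.0384e-05. Percent = (4.0384e-05/0.06) × 100

Percent ionization = 0.0673%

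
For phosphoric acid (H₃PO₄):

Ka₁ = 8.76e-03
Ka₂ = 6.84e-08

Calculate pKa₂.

pKa₂ = -log(Ka₂) = -log(6.84e-08) = 7.16.

pK_{a2} = 7.16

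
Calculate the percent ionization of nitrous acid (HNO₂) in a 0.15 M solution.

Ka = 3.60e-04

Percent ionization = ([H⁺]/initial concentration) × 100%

Using Ka equilibrium: x² + Ka×x - Ka×C = 0. Solving: [H⁺] = 7.1707e-03. Percent = (7.1707e-03/0.15) × 100

Percent ionization = 4.78%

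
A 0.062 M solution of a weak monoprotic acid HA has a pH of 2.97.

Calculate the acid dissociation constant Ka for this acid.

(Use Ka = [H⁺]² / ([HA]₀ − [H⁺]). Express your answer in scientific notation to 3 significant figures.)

[H⁺] = 10^(−pH) = 10^(−2.97) = 1.072e-03 M. For HA ⇌ H⁺ + A⁻, Ka = [H⁺][A⁻]/[HA] = [H⁺]² / ([HA]₀ − [H⁺]) = (1.072e-03)² / (0.062 − 1.072e-03) = 1.88e-05.

K_a = 1.88e-05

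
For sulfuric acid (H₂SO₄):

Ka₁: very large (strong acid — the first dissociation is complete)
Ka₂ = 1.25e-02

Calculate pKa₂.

pKa₂ = -log(Ka₂) = -log(1.25e-02) = 1.90.

pK_{a2} = 1.90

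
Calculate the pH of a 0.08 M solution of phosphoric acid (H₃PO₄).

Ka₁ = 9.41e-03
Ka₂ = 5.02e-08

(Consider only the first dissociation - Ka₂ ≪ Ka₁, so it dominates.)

First dissociation dominates. From Ka₁ = [H⁺][HA⁻]/[H₂A], x² + Ka₁·x − Ka₁·C = 0 with C = 0.08 M and Ka₁ = 9.41e-03. Solving: [H⁺] = (−Ka₁ + √(Ka₁² + 4·Ka₁·C)) / 2 = 2.3133e-02 M. pH = -log(2.3133e-02) = 1.64.

pH = 1.64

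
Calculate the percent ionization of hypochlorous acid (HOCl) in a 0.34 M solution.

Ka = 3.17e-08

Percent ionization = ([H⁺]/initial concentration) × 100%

Using Ka equilibrium: x² + Ka×x - Ka×C = 0. Solving: [H⁺] = 1.0380e-04. Percent = (1.0380e-04/0.34) × 100

Percent ionization = 0.0305%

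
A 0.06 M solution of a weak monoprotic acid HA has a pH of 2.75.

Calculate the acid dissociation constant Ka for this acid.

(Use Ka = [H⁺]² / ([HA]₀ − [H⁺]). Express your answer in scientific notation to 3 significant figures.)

[H⁺] = 10^(−pH) = 10^(−2.75) = 1.778e-03 M. For HA ⇌ H⁺ + A⁻, Ka = [H⁺][A⁻]/[HA] = [H⁺]² / ([HA]₀ − [H⁺]) = (1.778e-03)² / (0.06 − 1.778e-03) = 5.43e-05.

K_a = 5.43e-05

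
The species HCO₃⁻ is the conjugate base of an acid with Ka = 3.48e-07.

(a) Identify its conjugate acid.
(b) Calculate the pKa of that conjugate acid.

(a) The conjugate acid is formed by adding one H⁺ to HCO₃⁻, giving H₂CO₃. (b) pKa = -log(Ka) = -log(3.48e-07) = 6.46.

Conjugate acid: H₂CO₃; pK_a = 6.46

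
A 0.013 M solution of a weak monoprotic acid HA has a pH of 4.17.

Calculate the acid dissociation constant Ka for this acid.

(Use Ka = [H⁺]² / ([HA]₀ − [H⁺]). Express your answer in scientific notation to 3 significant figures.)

[H⁺] = 10^(−pH) = 10^(−4.17) = 6.761e-05 M. For HA ⇌ H⁺ + A⁻, Ka = [H⁺][A⁻]/[HA] = [H⁺]² / ([HA]₀ − [H⁺]) = (6.761e-05)² / (0.013 − 6.761e-05) = 3.53e-07.

K_a = 3.53e-07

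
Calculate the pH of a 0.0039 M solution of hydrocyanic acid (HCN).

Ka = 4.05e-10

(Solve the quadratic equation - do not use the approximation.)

x² + Ka×x - Ka×C = 0. Using quadratic formula: [H⁺] = 1.2566e-06

pH = 5.90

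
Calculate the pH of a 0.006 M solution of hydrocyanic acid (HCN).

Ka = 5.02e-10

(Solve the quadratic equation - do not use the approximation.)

x² + Ka×x - Ka×C = 0. Using quadratic formula: [H⁺] = 1.7353e-06

pH = 5.76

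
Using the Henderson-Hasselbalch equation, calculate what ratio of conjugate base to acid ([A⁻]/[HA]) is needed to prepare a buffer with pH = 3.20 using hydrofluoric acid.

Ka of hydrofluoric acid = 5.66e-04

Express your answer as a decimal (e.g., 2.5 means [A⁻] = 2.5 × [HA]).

pKa = -log(5.66e-04) = 3.2472. pH = pKa + log([A⁻]/[HA]), so log([A⁻]/[HA]) = pH − pKa = 3.20 − 3.2472 = -0.0472. [A⁻]/[HA] = 10^(-0.0472) = 0.897

[A⁻]/[HA] = 0.897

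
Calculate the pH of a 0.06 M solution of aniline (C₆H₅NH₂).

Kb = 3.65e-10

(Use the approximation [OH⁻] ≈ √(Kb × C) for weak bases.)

[OH⁻] = √(Kb × C) = √(3.65e-10 × 0.06) = 4.6797e-06. pOH = 5.33, pH = 14 - pOH

pH = 8.67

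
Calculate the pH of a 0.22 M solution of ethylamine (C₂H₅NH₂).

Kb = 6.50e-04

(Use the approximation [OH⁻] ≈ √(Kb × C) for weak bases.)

[OH⁻] = √(Kb × C) = √(6.50e-04 × 0.22) = 1.1958e-02. pOH = 1.92, pH = 14 - pOH

pH = 12.08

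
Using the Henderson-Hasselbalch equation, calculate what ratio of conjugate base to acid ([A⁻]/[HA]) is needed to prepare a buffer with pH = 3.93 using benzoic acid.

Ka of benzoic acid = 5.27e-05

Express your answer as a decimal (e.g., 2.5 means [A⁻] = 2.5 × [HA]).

pKa = -log(5.27e-05) = 4.2782. pH = pKa + log([A⁻]/[HA]), so log([A⁻]/[HA]) = pH − pKa = 3.93 − 4.2782 = -0.3482. [A⁻]/[HA] = 10^(-0.3482) = 0.449

[A⁻]/[HA] = 0.449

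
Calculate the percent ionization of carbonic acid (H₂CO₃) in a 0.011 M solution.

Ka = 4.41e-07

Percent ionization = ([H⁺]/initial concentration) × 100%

Using Ka equilibrium: x² + Ka×x - Ka×C = 0. Solving: [H⁺] = 6.9429e-05. Percent = (6.9429e-05/0.011) × 100

Percent ionization = 0.631%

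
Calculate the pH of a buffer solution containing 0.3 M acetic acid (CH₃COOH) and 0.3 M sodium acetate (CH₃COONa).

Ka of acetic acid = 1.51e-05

pKa = -log(1.51e-05) = 4.82. pH = pKa + log([A⁻]/[HA]) = 4.82 + log(0.3/0.3)

pH = 4.82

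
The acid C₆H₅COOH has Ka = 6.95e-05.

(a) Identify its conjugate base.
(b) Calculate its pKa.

(a) The conjugate base is formed by removing one H⁺ from C₆H₅COOH, giving C₆H₅COO⁻. (b) pKa = -log(Ka) = -log(6.95e-05) = 4.16.

Conjugate base: C₆H₅COO⁻; pK_a = 4.16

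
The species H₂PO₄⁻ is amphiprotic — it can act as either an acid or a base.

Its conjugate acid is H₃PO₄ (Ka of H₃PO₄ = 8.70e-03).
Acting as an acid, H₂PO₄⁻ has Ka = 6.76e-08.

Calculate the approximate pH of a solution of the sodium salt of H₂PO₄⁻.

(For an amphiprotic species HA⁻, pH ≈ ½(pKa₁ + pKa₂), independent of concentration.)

pKa₁ = -log(8.70e-03) = 2.06; pKa₂ = -log(6.76e-08) = 7.17. For an amphiprotic species, pH ≈ ½(pKa₁ + pKa₂) = ½(2.06 + 7.17) = 4.62.

pH = 4.62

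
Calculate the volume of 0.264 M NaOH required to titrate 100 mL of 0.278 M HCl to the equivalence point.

At equivalence: moles acid = moles base. moles HCl = 0.278 × 100/1000 = 0.0278 mol. V_base = moles / 0.264 × 1000 = 105.3 mL.

V_{base} = 105.3 mL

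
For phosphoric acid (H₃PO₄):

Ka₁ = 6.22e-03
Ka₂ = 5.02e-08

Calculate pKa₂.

pKa₂ = -log(Ka₂) = -log(5.02e-08) = 7.30.

pK_{a2} = 7.30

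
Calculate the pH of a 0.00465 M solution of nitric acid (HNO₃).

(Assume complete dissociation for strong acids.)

[H⁺] = 0.00465 M for strong acid. pH = -log[H⁺] = -log(0.00465)

pH = 2.33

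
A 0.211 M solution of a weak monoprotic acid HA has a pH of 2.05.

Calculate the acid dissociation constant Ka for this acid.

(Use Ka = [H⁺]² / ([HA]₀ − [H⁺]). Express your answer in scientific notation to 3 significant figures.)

[H⁺] = 10^(−pH) = 10^(−2.05) = 8.913e-03 M. For HA ⇌ H⁺ + A⁻, Ka = [H⁺][A⁻]/[HA] = [H⁺]² / ([HA]₀ − [H⁺]) = (8.913e-03)² / (0.211 − 8.913e-03) = 3.93e-04.

K_a = 3.93e-04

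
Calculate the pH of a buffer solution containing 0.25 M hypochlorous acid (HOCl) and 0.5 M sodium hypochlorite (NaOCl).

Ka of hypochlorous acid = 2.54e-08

pKa = -log(2.54e-08) = 7.60. pH = pKa + log([A⁻]/[HA]) = 7.60 + log(0.5/0.25)

pH = 7.90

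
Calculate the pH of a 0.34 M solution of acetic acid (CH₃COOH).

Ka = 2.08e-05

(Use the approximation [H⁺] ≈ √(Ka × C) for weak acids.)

[H⁺] = √(Ka × C) = √(2.08e-05 × 0.34) = 2.6593e-03. pH = -log(2.6593e-03)

pH = 2.58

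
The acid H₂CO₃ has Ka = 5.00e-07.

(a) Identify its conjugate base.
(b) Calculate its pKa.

(a) The conjugate base is formed by removing one H⁺ from H₂CO₃, giving HCO₃⁻. (b) pKa = -log(Ka) = -log(5.00e-07) = 6.30.

Conjugate base: HCO₃⁻; pK_a = 6.30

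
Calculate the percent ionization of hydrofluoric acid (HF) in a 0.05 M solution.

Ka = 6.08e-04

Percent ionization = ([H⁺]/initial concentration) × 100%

Using Ka equilibrium: x² + Ka×x - Ka×C = 0. Solving: [H⁺] = 5.2180e-03. Percent = (5.2180e-03/0.05) × 100

Percent ionization = 10.4%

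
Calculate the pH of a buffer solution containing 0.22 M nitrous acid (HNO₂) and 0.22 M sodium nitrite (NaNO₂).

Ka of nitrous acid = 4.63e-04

pKa = -log(4.63e-04) = 3.33. pH = pKa + log([A⁻]/[HA]) = 3.33 + log(0.22/0.22)

pH = 3.33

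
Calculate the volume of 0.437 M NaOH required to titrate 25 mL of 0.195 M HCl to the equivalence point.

At equivalence: moles acid = moles base. moles HCl = 0.195 × 25/1000 = 0.004875 mol. V_base = moles / 0.437 × 1000 = 11.2 mL.

V_{base} = 11.2 mL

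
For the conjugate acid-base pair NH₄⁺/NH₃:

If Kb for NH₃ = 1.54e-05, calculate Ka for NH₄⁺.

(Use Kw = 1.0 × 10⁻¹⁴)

For a conjugate pair Ka × Kb = Kw, so Ka = Kw/Kb = 1.0 × 10⁻¹⁴ / 1.54e-05 = 6.49e-10.

K_a = 6.49e-10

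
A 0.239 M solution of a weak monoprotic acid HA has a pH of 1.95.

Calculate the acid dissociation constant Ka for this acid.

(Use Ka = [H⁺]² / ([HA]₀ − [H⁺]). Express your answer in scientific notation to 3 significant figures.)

[H⁺] = 10^(−pH) = 10^(−1.95) = 1.122e-02 M. For HA ⇌ H⁺ + A⁻, Ka = [H⁺][A⁻]/[HA] = [H⁺]² / ([HA]₀ − [H⁺]) = (1.122e-02)² / (0.239 − 1.122e-02) = 5.53e-04.

K_a = 5.53e-04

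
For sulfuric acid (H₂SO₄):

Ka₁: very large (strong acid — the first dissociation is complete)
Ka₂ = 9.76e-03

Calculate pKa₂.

pKa₂ = -log(Ka₂) = -log(9.76e-03) = 2.01.

pK_{a2} = 2.01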